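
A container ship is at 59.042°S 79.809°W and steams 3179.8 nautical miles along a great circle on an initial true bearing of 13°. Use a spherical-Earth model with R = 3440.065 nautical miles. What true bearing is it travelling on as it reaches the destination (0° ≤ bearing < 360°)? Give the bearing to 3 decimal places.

Central angle δ = d/R = 0.924343 rad.
Converting: φ₁ = -1.030477 rad, θ = 0.226893 rad.
Destination latitude: φ₂ = arcsin( sin φ₁ cos δ + cos φ₁ sin δ cos θ ) = arcsin(-0.116459) = -6.688°.
Then Δλ = atan2(0.092368, 0.502490) = 0.181791 rad, from sin θ sin δ cos φ₁ over cos δ − sin φ₁ sin φ₂.
λ₂ = λ₁ + Δλ = -69.393°.
The forward bearing on arrival equals the back-azimuth from the destination plus 180°.
Back-azimuth from P₂ (-6.688°, -69.393°) to P₁ (-59.042°, -79.809°), with Δλ' = λ₁ − λ₂ = -10.416°: atan2( sin Δλ' cos φ₁ , cos φ₂ sin φ₁ − sin φ₂ cos φ₁ cos Δλ' ) = 186.691°.
Final bearing = (186.691° + 180°) mod 360° = 6.691°.

final bearing 6.691°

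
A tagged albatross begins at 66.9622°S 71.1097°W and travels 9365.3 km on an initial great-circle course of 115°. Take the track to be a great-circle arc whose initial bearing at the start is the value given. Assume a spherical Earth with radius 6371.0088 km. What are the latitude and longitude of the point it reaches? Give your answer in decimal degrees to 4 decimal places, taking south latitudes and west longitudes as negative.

latitude -14.9016°, longitude 39.9690°

Angular distance δ = d/R = 9365.3 / 6371.0088 = 1.469987 rad.
Start latitude φ₁ = -1.168711 rad; initial bearing θ = 2.007129 rad.
sin φ₂ = sin φ₁ cos δ + cos φ₁ sin δ cos θ = (-0.920247)(0.100639) + (0.391338)(0.994923)(-0.422618) = -0.257159
φ₂ = asin(-0.257159) = -0.260082 rad = -14.9016°.
Δλ = atan2( sin θ sin δ cos φ₁ , cos δ − sin φ₁ sin φ₂ ) = atan2(0.352872, -0.136012) = 1.938689 rad = 111.0787°.
λ₂ = λ₁ + Δλ = 39.9690°.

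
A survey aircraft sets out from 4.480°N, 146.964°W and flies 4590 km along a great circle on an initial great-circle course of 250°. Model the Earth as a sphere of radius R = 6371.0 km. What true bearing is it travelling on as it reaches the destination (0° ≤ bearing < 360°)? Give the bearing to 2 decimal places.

The arc subtends δ = 4590/6371 = 0.720452 rad at the centre.
Start latitude φ₁ = 0.078191 rad; initial bearing θ = 4.363323 rad.
Applying the spherical law of cosines for sides, sin φ₂ = sin φ₁ cos δ + cos φ₁ sin δ cos θ = -0.166249, so φ₂ = -9.570°.
Then Δλ = atan2(-0.618044, 0.764493) = -0.679864 rad, from sin θ sin δ cos φ₁ over cos δ − sin φ₁ sin φ₂.
λ₂ = -146.964° + -38.953° = -185.917°, normalized to (−180°, 180°] → 174.083°.
The forward bearing on arrival equals the back-azimuth from the destination plus 180°.
Back-azimuth from P₂ (-9.57°, 174.08°) to P₁ (4.48°, -146.96°), with Δλ' = λ₁ − λ₂ = -321.05°: atan2( sin Δλ' cos φ₁ , cos φ₂ sin φ₁ − sin φ₂ cos φ₁ cos Δλ' ) = 71.81°.
Final bearing = (71.81° + 180°) mod 360° = 251.81°.

final bearing 251.81°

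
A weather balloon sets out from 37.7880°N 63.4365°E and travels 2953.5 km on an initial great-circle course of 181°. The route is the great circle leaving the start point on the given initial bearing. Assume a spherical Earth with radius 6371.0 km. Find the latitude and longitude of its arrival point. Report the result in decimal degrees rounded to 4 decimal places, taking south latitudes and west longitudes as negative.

latitude 11.2297°, longitude 62.9806°

Angular distance δ = d/R = 2953.5 / 6371 = 0.463585 rad.
With φ₁ = 37.7880° = 0.659525 rad and θ = 181° = 3.159046 rad:
Destination latitude: φ₂ = arcsin( sin φ₁ cos δ + cos φ₁ sin δ cos θ ) = arcsin(0.194742) = 11.2297°.
For the longitude increment, Δλ = atan2( sin θ sin δ cos φ₁, cos δ − sin φ₁ sin φ₂ ) = atan2(-0.006167, 0.775128) = -0.4559°.
Hence λ₂ = 63.4365° + -0.4559° = 62.9806°.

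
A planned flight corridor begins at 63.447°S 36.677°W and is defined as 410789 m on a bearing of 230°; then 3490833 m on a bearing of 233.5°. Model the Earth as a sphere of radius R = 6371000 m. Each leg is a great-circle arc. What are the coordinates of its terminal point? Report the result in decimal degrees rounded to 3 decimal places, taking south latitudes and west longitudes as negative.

Apply the spherical direct solution leg by leg, carrying full precision between legs.
Leg 1: from (-63.447°, -36.677°), δ = 410789/6371000 = 0.064478 rad, θ = 230° → φ = -65.668°, λ = -43.557°.
Leg 2: from (-65.668°, -43.557°), δ = 3490833/6371000 = 0.547925 rad, θ = 233.5° → φ = -64.884°, λ = -124.151°.

latitude -64.884°, longitude -124.151°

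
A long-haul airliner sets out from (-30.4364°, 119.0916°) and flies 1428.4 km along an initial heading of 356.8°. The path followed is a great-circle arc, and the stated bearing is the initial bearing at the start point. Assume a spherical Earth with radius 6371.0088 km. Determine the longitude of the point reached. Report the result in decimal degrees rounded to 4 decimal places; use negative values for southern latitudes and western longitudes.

Central angle δ = d/R = 0.224203 rad.
Converting: φ₁ = -0.531215 rad, θ = 6.227335 rad.
Destination latitude: φ₂ = arcsin( sin φ₁ cos δ + cos φ₁ sin δ cos θ ) = arcsin(-0.302511) = -17.6085°.
Δλ = atan2( sin θ sin δ cos φ₁ , cos δ − sin φ₁ sin φ₂ ) = atan2(-0.010700, 0.821725) = -0.013021 rad = -0.7461°.
λ₂ = λ₁ + Δλ = 118.3455°.

longitude 118.3455°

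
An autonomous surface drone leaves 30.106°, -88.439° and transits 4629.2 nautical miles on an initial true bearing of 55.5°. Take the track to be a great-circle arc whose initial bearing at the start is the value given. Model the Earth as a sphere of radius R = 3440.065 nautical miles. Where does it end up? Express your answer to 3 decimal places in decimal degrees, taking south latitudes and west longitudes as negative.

latitude 36.129°, longitude 7.518°

The arc subtends δ = 4629.2/3440.065 = 1.345672 rad at the centre.
Start latitude φ₁ = 0.525449 rad; initial bearing θ = 0.968658 rad.
Applying the spherical law of cosines for sides, sin φ₂ = sin φ₁ cos δ + cos φ₁ sin δ cos θ = 0.589604, so φ₂ = 36.129°.
Δλ = atan2( sin θ sin δ cos φ₁ , cos δ − sin φ₁ sin φ₂ ) = atan2(0.694960, -0.072519) = 1.674770 rad = 95.957°.
Hence λ₂ = -88.439° + 95.957° = 7.518°.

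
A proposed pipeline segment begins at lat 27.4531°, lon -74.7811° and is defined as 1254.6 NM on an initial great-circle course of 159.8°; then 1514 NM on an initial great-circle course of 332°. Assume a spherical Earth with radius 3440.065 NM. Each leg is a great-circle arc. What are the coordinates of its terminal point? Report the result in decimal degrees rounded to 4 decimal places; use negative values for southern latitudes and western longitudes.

Apply the spherical direct solution leg by leg, carrying full precision between legs.
Leg 1: from (27.4531°, -74.7811°), δ = 1254.6/3440.065 = 0.364702 rad, θ = 159.8° → φ = 7.6813°, λ = -67.6423°.
Leg 2: from (7.6813°, -67.6423°), δ = 1514/3440.065 = 0.440108 rad, θ = 332° → φ = 29.5853°, λ = -80.9393°.

latitude 29.5853°, longitude -80.9393°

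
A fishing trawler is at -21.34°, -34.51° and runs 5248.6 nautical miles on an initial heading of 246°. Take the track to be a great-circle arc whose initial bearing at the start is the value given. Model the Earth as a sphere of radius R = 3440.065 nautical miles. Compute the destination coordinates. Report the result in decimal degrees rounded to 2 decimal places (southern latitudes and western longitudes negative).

latitude -23.26°, longitude -131.13°

δ = 5248.6/3440.065 = 1.525727 rad (87.4177°).
With φ₁ = -21.34° = -0.372453 rad and θ = 246° = 4.293510 rad:
Destination latitude: φ₂ = arcsin( sin φ₁ cos δ + cos φ₁ sin δ cos θ ) = arcsin(-0.394860) = -23.26°.
Δλ = atan2( sin θ sin δ cos φ₁ , cos δ − sin φ₁ sin φ₂ ) = atan2(-0.850046, -0.098636) = -1.686316 rad = -96.62°.
λ₂ = -34.51° + -96.62° = -131.13°.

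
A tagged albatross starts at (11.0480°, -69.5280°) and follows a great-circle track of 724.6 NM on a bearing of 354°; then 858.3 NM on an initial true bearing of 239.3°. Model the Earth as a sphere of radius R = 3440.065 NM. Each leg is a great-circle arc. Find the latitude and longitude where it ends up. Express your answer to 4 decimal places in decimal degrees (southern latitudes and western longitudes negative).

latitude 15.2692°, longitude -83.6029°

Apply the spherical direct solution leg by leg, carrying full precision between legs.
Leg 1: from (11.0480°, -69.5280°), δ = 724.6/3440.065 = 0.210636 rad, θ = 354° → φ = 23.0465°, λ = -70.8889°.
Leg 2: from (23.0465°, -70.8889°), δ = 858.3/3440.065 = 0.249501 rad, θ = 239.3° → φ = 15.2692°, λ = -83.6029°.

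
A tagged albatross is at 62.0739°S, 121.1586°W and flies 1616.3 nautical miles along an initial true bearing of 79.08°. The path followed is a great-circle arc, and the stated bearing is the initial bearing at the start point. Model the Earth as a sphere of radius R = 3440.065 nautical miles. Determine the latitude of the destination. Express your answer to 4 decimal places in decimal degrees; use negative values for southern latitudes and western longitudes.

latitude -48.3865°

δ = 1616.3/3440.065 = 0.469846 rad (26.9202°).
Converting: φ₁ = -1.083394 rad, θ = 1.380206 rad.
Applying the spherical law of cosines for sides, sin φ₂ = sin φ₁ cos δ + cos φ₁ sin δ cos θ = -0.747641, so φ₂ = -48.3865°.
For the longitude increment, Δλ = atan2( sin θ sin δ cos φ₁, cos δ − sin φ₁ sin φ₂ ) = atan2(0.208197, 0.231058) = 42.0208°.
λ₂ = λ₁ + Δλ = -79.1378°.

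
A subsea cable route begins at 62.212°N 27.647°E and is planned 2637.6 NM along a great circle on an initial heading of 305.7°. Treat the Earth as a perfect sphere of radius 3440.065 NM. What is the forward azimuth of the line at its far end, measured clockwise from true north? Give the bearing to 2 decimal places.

final bearing 222.18°

The arc subtends δ = 2637.6/3440.065 = 0.766730 rad at the centre.
Converting: φ₁ = 1.085804 rad, θ = 5.335472 rad.
Applying the spherical law of cosines for sides, sin φ₂ = sin φ₁ cos δ + cos φ₁ sin δ cos θ = 0.825873, so φ₂ = 55.677°.
Δλ = atan2( sin θ sin δ cos φ₁ , cos δ − sin φ₁ sin φ₂ ) = atan2(-0.262663, -0.010449) = -1.610556 rad = -92.278°.
Hence λ₂ = 27.647° + -92.278° = -64.631°.
The forward bearing on arrival equals the back-azimuth from the destination plus 180°.
Back-azimuth from P₂ (55.68°, -64.63°) to P₁ (62.21°, 27.65°), with Δλ' = λ₁ − λ₂ = 92.28°: atan2( sin Δλ' cos φ₁ , cos φ₂ sin φ₁ − sin φ₂ cos φ₁ cos Δλ' ) = 42.18°.
Final bearing = (42.18° + 180°) mod 360° = 222.18°.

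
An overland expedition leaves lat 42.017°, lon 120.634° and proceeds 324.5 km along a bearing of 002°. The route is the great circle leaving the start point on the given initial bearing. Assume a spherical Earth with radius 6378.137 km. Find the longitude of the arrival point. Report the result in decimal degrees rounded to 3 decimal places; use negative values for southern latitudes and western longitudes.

Central angle δ = d/R = 0.050877 rad.
With φ₁ = 42.017° = 0.733335 rad and θ = 2° = 0.034907 rad:
Applying the spherical law of cosines for sides, sin φ₂ = sin φ₁ cos δ + cos φ₁ sin δ cos θ = 0.706244, so φ₂ = 44.930°.
Δλ = atan2( sin θ sin δ cos φ₁ , cos δ − sin φ₁ sin φ₂ ) = atan2(0.001319, 0.525981) = 0.002507 rad = 0.144°.
λ₂ = λ₁ + Δλ = 120.778°.

longitude 120.778°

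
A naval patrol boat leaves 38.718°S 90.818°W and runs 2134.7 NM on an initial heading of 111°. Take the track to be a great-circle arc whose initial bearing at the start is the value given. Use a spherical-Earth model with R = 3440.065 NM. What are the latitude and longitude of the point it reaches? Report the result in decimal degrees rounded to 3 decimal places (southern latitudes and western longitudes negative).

latitude -42.180°, longitude -43.717°

Angular distance δ = d/R = 2134.7 / 3440.065 = 0.620541 rad.
With φ₁ = -38.718° = -0.675757 rad and θ = 111° = 1.937315 rad:
Applying the spherical law of cosines for sides, sin φ₂ = sin φ₁ cos δ + cos φ₁ sin δ cos θ = -0.671461, so φ₂ = -42.180°.
Δλ = atan2( sin θ sin δ cos φ₁ , cos δ − sin φ₁ sin φ₂ ) = atan2(0.423553, 0.393573) = 0.822071 rad = 47.101°.
λ₂ = -90.818° + 47.101° = -43.717°.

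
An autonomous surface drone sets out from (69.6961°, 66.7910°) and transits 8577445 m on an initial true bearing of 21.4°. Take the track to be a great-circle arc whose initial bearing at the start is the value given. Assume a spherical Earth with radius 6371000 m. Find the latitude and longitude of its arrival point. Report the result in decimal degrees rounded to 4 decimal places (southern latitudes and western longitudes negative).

latitude 31.5828°, longitude -137.8904°

The arc subtends δ = 8577445/6371000 = 1.346326 rad at the centre.
Converting: φ₁ = 1.216426 rad, θ = 0.373500 rad.
sin φ₂ = sin φ₁ cos δ + cos φ₁ sin δ cos θ = (0.937865)(0.222590) + (0.346999)(0.974912)(0.931056) = 0.523730
φ₂ = asin(0.523730) = 0.551223 rad = 31.5828°.
Δλ = atan2( sin θ sin δ cos φ₁ , cos δ − sin φ₁ sin φ₂ ) = atan2(0.123436, -0.268598) = 2.710821 rad = 155.3186°.
λ₂ = 66.7910° + 155.3186° = 222.1096°, normalized to (−180°, 180°] → -137.8904°.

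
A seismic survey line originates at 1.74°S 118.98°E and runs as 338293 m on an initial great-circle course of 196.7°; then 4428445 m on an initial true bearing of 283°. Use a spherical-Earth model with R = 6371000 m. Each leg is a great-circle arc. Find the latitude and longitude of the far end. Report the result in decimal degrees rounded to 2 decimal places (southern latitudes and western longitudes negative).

Apply the spherical direct solution leg by leg, carrying full precision between legs.
Leg 1: from (-1.74°, 118.98°), δ = 338293/6371000 = 0.053099 rad, θ = 196.7° → φ = -4.65°, λ = 118.10°.
Leg 2: from (-4.65°, 118.10°), δ = 4428445/6371000 = 0.695094 rad, θ = 283° → φ = 4.66°, λ = 79.34°.

latitude 4.66°, longitude 79.34°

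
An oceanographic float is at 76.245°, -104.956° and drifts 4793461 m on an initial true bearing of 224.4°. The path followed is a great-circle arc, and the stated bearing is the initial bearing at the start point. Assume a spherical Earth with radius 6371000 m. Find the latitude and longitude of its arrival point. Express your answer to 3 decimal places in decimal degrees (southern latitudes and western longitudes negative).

Central angle δ = d/R = 0.752388 rad.
Converting: φ₁ = 1.330726 rad, θ = 3.916519 rad.
sin φ₂ = sin φ₁ cos δ + cos φ₁ sin δ cos θ = (0.971321)(0.730059) + (0.237771)(0.683384)(-0.714473) = 0.593029
φ₂ = asin(0.593029) = 0.634815 rad = 36.372°.
For the longitude increment, Δλ = atan2( sin θ sin δ cos φ₁, cos δ − sin φ₁ sin φ₂ ) = atan2(-0.113687, 0.154038) = -36.429°.
Hence λ₂ = -104.956° + -36.429° = -141.385°.

latitude 36.372°, longitude -141.385°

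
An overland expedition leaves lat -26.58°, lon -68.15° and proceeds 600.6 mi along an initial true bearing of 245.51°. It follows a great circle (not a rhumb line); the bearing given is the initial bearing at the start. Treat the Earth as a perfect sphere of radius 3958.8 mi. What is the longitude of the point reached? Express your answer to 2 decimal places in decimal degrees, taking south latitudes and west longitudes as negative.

Angular distance δ = d/R = 600.6 / 3958.8 = 0.151713 rad.
Start latitude φ₁ = -0.463909 rad; initial bearing θ = 4.284958 rad.
sin φ₂ = sin φ₁ cos δ + cos φ₁ sin δ cos θ = (-0.447447)(0.988514) + (0.894310)(0.151131)(-0.414534) = -0.498335
φ₂ = asin(-0.498335) = -0.521678 rad = -29.89°.
Then Δλ = atan2(-0.122999, 0.765535) = -0.159309 rad, from sin θ sin δ cos φ₁ over cos δ − sin φ₁ sin φ₂.
Hence λ₂ = -68.15° + -9.13° = -77.28°.

longitude -77.28°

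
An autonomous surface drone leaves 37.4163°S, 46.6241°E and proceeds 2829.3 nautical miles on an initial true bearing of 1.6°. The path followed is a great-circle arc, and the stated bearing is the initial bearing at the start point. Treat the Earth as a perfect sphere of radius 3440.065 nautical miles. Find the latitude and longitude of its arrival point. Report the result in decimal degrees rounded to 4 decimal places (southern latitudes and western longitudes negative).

latitude 9.6937°, longitude 47.8135°

The arc subtends δ = 2829.3/3440.065 = 0.822455 rad at the centre.
Start latitude φ₁ = -0.653038 rad; initial bearing θ = 0.027925 rad.
Destination latitude: φ₂ = arcsin( sin φ₁ cos δ + cos φ₁ sin δ cos θ ) = arcsin(0.168382) = 9.6937°.
Then Δλ = atan2(0.016251, 0.782733) = 0.020759 rad, from sin θ sin δ cos φ₁ over cos δ − sin φ₁ sin φ₂.
λ₂ = 46.6241° + 1.1894° = 47.8135°.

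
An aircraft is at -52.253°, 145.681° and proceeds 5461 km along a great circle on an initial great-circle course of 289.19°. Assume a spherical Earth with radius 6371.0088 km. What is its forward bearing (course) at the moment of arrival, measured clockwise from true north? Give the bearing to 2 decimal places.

final bearing 321.60°

Angular distance δ = d/R = 5461 / 6371.0088 = 0.857164 rad.
Converting: φ₁ = -0.911987 rad, θ = 5.047318 rad.
sin φ₂ = sin φ₁ cos δ + cos φ₁ sin δ cos θ = (-0.790722)(0.654584) + (0.612176)(0.755989)(0.328702) = -0.365471
φ₂ = asin(-0.365471) = -0.374139 rad = -21.437°.
Then Δλ = atan2(-0.437082, 0.365598) = -0.874221 rad, from sin θ sin δ cos φ₁ over cos δ − sin φ₁ sin φ₂.
λ₂ = λ₁ + Δλ = 95.592°.
The forward bearing on arrival equals the back-azimuth from the destination plus 180°.
Back-azimuth from P₂ (-21.44°, 95.59°) to P₁ (-52.25°, 145.68°), with Δλ' = λ₁ − λ₂ = 50.09°: atan2( sin Δλ' cos φ₁ , cos φ₂ sin φ₁ − sin φ₂ cos φ₁ cos Δλ' ) = 141.60°.
Final bearing = (141.60° + 180°) mod 360° = 321.60°.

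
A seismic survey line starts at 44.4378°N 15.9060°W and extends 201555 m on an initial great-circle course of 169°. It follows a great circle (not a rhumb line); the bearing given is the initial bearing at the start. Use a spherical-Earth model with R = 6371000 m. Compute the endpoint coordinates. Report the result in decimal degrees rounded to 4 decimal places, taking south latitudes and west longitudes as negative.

The arc subtends δ = 201555/6371000 = 0.031636 rad at the centre.
Start latitude φ₁ = 0.775586 rad; initial bearing θ = 2.949606 rad.
Applying the spherical law of cosines for sides, sin φ₂ = sin φ₁ cos δ + cos φ₁ sin δ cos θ = 0.677614, so φ₂ = 42.6575°.
Δλ = atan2( sin θ sin δ cos φ₁ , cos δ − sin φ₁ sin φ₂ ) = atan2(0.004309, 0.525078) = 0.008207 rad = 0.4702°.
λ₂ = λ₁ + Δλ = -15.4358°.

latitude 42.6575°, longitude -15.4358°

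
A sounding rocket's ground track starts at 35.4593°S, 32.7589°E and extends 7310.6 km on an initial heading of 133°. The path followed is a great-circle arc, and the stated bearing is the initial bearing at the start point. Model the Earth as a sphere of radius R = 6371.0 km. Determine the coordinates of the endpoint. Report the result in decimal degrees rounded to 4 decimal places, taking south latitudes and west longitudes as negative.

latitude -48.1402°, longitude 125.0026°

δ = 7310.6/6371 = 1.147481 rad (65.7458°).
Converting: φ₁ = -0.618882 rad, θ = 2.321288 rad.
sin φ₂ = sin φ₁ cos δ + cos φ₁ sin δ cos θ = (-0.580125)(0.410786) + (0.814528)(0.911732)(-0.681998) = -0.744780
φ₂ = asin(-0.744780) = -0.840205 rad = -48.1402°.
Δλ = atan2( sin θ sin δ cos φ₁ , cos δ − sin φ₁ sin φ₂ ) = atan2(0.543126, -0.021279) = 1.609956 rad = 92.2437°.
Hence λ₂ = 32.7589° + 92.2437° = 125.0026°.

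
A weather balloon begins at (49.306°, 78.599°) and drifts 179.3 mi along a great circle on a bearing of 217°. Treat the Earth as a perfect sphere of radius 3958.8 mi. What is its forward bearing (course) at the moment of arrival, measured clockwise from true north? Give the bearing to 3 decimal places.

δ = 179.3/3958.8 = 0.045292 rad (2.5950°).
Start latitude φ₁ = 0.860552 rad; initial bearing θ = 3.787364 rad.
Destination latitude: φ₂ = arcsin( sin φ₁ cos δ + cos φ₁ sin δ cos θ ) = arcsin(0.733849) = 47.210°.
Then Δλ = atan2(-0.017766, 0.442568) = -0.040122 rad, from sin θ sin δ cos φ₁ over cos δ − sin φ₁ sin φ₂.
λ₂ = λ₁ + Δλ = 76.300°.
The forward bearing on arrival equals the back-azimuth from the destination plus 180°.
Back-azimuth from P₂ (47.210°, 76.300°) to P₁ (49.306°, 78.599°), with Δλ' = λ₁ − λ₂ = 2.299°: atan2( sin Δλ' cos φ₁ , cos φ₂ sin φ₁ − sin φ₂ cos φ₁ cos Δλ' ) = 35.284°.
Final bearing = (35.284° + 180°) mod 360° = 215.284°.

final bearing 215.284°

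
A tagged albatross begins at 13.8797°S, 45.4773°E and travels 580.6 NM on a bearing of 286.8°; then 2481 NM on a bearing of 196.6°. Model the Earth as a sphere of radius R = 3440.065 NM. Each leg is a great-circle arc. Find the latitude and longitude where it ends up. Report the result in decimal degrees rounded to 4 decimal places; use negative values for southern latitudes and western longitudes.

latitude -49.7759°, longitude 19.0673°

Apply the spherical direct solution leg by leg, carrying full precision between legs.
Leg 1: from (-13.8797°, 45.4773°), δ = 580.6/3440.065 = 0.168776 rad, θ = 286.8° → φ = -10.9144°, λ = 36.0516°.
Leg 2: from (-10.9144°, 36.0516°), δ = 2481/3440.065 = 0.721207 rad, θ = 196.6° → φ = -49.7759°, λ = 19.0673°.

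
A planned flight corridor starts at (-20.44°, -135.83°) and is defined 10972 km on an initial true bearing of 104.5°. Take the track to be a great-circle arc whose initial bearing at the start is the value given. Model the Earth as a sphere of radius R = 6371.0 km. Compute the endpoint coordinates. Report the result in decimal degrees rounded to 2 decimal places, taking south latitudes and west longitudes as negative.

latitude -10.33°, longitude -32.44°

δ = 10972/6371 = 1.722179 rad (98.6736°).
With φ₁ = -20.44° = -0.356745 rad and θ = 104.5° = 1.823869 rad:
Destination latitude: φ₂ = arcsin( sin φ₁ cos δ + cos φ₁ sin δ cos θ ) = arcsin(-0.179268) = -10.33°.
Δλ = atan2( sin θ sin δ cos φ₁ , cos δ − sin φ₁ sin φ₂ ) = atan2(0.896816, -0.213410) = 1.804415 rad = 103.39°.
λ₂ = λ₁ + Δλ = -32.44°.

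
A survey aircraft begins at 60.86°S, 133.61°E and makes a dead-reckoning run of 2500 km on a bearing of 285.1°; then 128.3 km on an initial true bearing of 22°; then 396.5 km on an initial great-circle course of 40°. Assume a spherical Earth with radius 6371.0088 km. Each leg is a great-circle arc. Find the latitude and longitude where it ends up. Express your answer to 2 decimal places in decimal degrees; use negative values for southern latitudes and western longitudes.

latitude -45.48°, longitude 103.02°

Apply the spherical direct solution leg by leg, carrying full precision between legs.
Leg 1: from (-60.86°, 133.61°), δ = 2500/6371.0088 = 0.392403 rad, θ = 285.1° → φ = -49.34°, λ = 99.10°.
Leg 2: from (-49.34°, 99.10°), δ = 128.3/6371.0088 = 0.020138 rad, θ = 22° → φ = -48.26°, λ = 99.75°.
Leg 3: from (-48.26°, 99.75°), δ = 396.5/6371.0088 = 0.062235 rad, θ = 40° → φ = -45.48°, λ = 103.02°.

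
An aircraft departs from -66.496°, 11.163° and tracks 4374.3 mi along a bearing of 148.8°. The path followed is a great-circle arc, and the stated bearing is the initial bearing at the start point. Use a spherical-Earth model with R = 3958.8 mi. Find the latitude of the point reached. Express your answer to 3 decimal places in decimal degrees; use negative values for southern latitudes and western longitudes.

Central angle δ = d/R = 1.104956 rad.
Start latitude φ₁ = -1.160574 rad; initial bearing θ = 2.597050 rad.
sin φ₂ = sin φ₁ cos δ + cos φ₁ sin δ cos θ = (-0.917032)(0.449174) + (0.398813)(0.893444)(-0.855364) = -0.716688
φ₂ = asin(-0.716688) = -0.799041 rad = -45.782°.
For the longitude increment, Δλ = atan2( sin θ sin δ cos φ₁, cos δ − sin φ₁ sin φ₂ ) = atan2(0.184582, -0.208052) = 138.421°.
λ₂ = λ₁ + Δλ = 149.584°.

latitude -45.782°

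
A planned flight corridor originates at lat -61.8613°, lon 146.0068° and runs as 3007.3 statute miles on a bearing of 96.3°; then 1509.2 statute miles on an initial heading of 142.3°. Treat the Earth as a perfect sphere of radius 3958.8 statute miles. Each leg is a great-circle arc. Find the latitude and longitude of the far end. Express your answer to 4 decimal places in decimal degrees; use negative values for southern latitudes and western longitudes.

Apply the spherical direct solution leg by leg, carrying full precision between legs.
Leg 1: from (-61.8613°, 146.0068°), δ = 3007.3/3958.8 = 0.759649 rad, θ = 96.3° → φ = -42.4556°, λ = -145.9035°.
Leg 2: from (-42.4556°, -145.9035°), δ = 1509.2/3958.8 = 0.381227 rad, θ = 142.3° → φ = -57.5387°, λ = -120.8219°.

latitude -57.5387°, longitude -120.8219°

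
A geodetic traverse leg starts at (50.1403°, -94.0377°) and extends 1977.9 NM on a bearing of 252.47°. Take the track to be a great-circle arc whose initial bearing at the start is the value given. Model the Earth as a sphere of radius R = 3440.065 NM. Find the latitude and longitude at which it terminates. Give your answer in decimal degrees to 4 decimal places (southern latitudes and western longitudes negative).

latitude 32.6303°, longitude -132.0426°

The arc subtends δ = 1977.9/3440.065 = 0.574960 rad at the centre.
Start latitude φ₁ = 0.875113 rad; initial bearing θ = 4.406433 rad.
Destination latitude: φ₂ = arcsin( sin φ₁ cos δ + cos φ₁ sin δ cos θ ) = arcsin(0.539216) = 32.6303°.
Then Δλ = atan2(-0.332342, 0.425303) = -0.663311 rad, from sin θ sin δ cos φ₁ over cos δ − sin φ₁ sin φ₂.
Hence λ₂ = -94.0377° + -38.0049° = -132.0426°.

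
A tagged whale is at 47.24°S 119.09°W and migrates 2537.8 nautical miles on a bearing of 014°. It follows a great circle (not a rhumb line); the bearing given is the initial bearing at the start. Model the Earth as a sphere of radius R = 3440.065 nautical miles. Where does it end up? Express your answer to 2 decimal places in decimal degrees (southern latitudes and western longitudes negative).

latitude -5.75°, longitude -109.68°

The arc subtends δ = 2537.8/3440.065 = 0.737719 rad at the centre.
Start latitude φ₁ = -0.824494 rad; initial bearing θ = 0.244346 rad.
Destination latitude: φ₂ = arcsin( sin φ₁ cos δ + cos φ₁ sin δ cos θ ) = arcsin(-0.100230) = -5.75°.
Δλ = atan2( sin θ sin δ cos φ₁ , cos δ − sin φ₁ sin φ₂ ) = atan2(0.110473, 0.666415) = 0.164278 rad = 9.41°.
λ₂ = λ₁ + Δλ = -109.68°.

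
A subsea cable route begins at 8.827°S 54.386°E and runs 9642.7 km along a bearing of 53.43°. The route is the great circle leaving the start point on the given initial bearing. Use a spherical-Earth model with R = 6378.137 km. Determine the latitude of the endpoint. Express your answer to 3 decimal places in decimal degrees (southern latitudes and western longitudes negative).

δ = 9642.7/6378.137 = 1.511836 rad (86.6218°).
Converting: φ₁ = -0.154060 rad, θ = 0.932529 rad.
sin φ₂ = sin φ₁ cos δ + cos φ₁ sin δ cos θ = (-0.153452)(0.058926) + (0.988156)(0.998262)(0.595804) = 0.578683
φ₂ = asin(0.578683) = 0.617112 rad = 35.358°.
For the longitude increment, Δλ = atan2( sin θ sin δ cos φ₁, cos δ − sin φ₁ sin φ₂ ) = atan2(0.792238, 0.147725) = 79.438°.
Hence λ₂ = 54.386° + 79.438° = 133.824°.

latitude 35.358°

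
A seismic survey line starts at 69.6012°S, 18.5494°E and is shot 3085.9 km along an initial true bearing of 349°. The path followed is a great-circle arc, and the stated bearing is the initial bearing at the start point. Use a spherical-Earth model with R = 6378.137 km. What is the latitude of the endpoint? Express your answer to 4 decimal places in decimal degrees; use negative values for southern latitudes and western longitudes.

latitude -42.1097°

δ = 3085.9/6378.137 = 0.483825 rad (27.7211°).
Start latitude φ₁ = -1.214770 rad; initial bearing θ = 6.091199 rad.
Destination latitude: φ₂ = arcsin( sin φ₁ cos δ + cos φ₁ sin δ cos θ ) = arcsin(-0.670553) = -42.1097°.
For the longitude increment, Δλ = atan2( sin θ sin δ cos φ₁, cos δ − sin φ₁ sin φ₂ ) = atan2(-0.030937, 0.256720) = -6.8715°.
λ₂ = λ₁ + Δλ = 11.6779°.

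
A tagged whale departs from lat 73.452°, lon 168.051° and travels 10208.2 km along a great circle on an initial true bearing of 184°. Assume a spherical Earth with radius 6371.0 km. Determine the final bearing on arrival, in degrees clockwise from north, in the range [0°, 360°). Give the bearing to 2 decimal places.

Central angle δ = d/R = 1.602292 rad.
With φ₁ = 73.452° = 1.281979 rad and θ = 184° = 3.211406 rad:
sin φ₂ = sin φ₁ cos δ + cos φ₁ sin δ cos θ = (0.958581)(-0.031490) + (0.284819)(0.999504)(-0.997564) = -0.314170
φ₂ = asin(-0.314170) = -0.319582 rad = -18.311°.
For the longitude increment, Δλ = atan2( sin θ sin δ cos φ₁, cos δ − sin φ₁ sin φ₂ ) = atan2(-0.019858, 0.269667) = -4.212°.
Hence λ₂ = 168.051° + -4.212° = 163.839°.
The forward bearing on arrival equals the back-azimuth from the destination plus 180°.
Back-azimuth from P₂ (-18.31°, 163.84°) to P₁ (73.45°, 168.05°), with Δλ' = λ₁ − λ₂ = 4.21°: atan2( sin Δλ' cos φ₁ , cos φ₂ sin φ₁ − sin φ₂ cos φ₁ cos Δλ' ) = 1.20°.
Final bearing = (1.20° + 180°) mod 360° = 181.20°.

final bearing 181.20°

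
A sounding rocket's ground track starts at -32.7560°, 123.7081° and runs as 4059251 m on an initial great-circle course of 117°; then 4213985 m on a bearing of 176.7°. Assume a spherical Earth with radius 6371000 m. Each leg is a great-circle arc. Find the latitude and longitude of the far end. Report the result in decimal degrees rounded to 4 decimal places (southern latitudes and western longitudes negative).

latitude -79.1185°, longitude 179.5151°

Apply the spherical direct solution leg by leg, carrying full precision between legs.
Leg 1: from (-32.7560°, 123.7081°), δ = 4059251/6371000 = 0.637145 rad, θ = 117° → φ = -41.4554°, λ = 168.7196°.
Leg 2: from (-41.4554°, 168.7196°), δ = 4213985/6371000 = 0.661432 rad, θ = 176.7° → φ = -79.1185°, λ = 179.5151°.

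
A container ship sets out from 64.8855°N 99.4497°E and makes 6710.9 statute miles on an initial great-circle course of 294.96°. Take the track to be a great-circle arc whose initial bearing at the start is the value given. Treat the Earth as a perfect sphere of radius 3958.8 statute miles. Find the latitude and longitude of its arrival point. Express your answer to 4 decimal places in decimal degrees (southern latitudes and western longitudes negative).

latitude 3.7486°, longitude -16.1908°

δ = 6710.9/3958.8 = 1.695185 rad (97.1270°).
Start latitude φ₁ = 1.132466 rad; initial bearing θ = 5.148023 rad.
sin φ₂ = sin φ₁ cos δ + cos φ₁ sin δ cos θ = (0.905461)(-0.124069) + (0.424429)(0.992274)(0.421985) = 0.065380
φ₂ = asin(0.065380) = 0.065426 rad = 3.7486°.
For the longitude increment, Δλ = atan2( sin θ sin δ cos φ₁, cos δ − sin φ₁ sin φ₂ ) = atan2(-0.381815, -0.183267) = -115.6405°.
Hence λ₂ = 99.4497° + -115.6405° = -16.1908°.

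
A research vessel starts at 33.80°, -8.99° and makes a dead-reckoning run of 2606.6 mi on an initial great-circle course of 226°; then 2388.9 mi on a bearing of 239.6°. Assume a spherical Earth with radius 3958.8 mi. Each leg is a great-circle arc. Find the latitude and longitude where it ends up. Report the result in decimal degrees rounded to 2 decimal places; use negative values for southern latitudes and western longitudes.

Apply the spherical direct solution leg by leg, carrying full precision between legs.
Leg 1: from (33.80°, -8.99°), δ = 2606.6/3958.8 = 0.658432 rad, θ = 226° → φ = 4.98°, λ = -35.21°.
Leg 2: from (4.98°, -35.21°), δ = 2388.9/3958.8 = 0.603440 rad, θ = 239.6° → φ = -12.39°, λ = -65.28°.

latitude -12.39°, longitude -65.28°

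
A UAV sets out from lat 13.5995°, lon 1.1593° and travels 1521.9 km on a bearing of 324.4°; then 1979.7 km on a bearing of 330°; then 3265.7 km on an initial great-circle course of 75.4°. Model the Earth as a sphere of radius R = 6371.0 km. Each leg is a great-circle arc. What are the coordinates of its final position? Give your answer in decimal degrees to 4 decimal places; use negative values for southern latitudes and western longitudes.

Apply the spherical direct solution leg by leg, carrying full precision between legs.
Leg 1: from (13.5995°, 1.1593°), δ = 1521.9/6371 = 0.238879 rad, θ = 324.4° → φ = 24.5479°, λ = -7.5502°.
Leg 2: from (24.5479°, -7.5502°), δ = 1979.7/6371 = 0.310736 rad, θ = 330° → φ = 39.5253°, λ = -18.9819°.
Leg 3: from (39.5253°, -18.9819°), δ = 3265.7/6371 = 0.512588 rad, θ = 75.4° → φ = 40.5402°, λ = 19.6645°.

latitude 40.5402°, longitude 19.6645°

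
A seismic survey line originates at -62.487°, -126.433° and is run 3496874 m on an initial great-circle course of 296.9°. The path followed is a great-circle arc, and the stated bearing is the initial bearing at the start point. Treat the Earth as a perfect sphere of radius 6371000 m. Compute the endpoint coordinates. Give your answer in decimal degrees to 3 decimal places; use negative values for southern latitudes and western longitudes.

latitude -40.360°, longitude -164.066°

δ = 3496874/6371000 = 0.548874 rad (31.4481°).
With φ₁ = -62.487° = -1.090604 rad and θ = 296.9° = 5.181883 rad:
Destination latitude: φ₂ = arcsin( sin φ₁ cos δ + cos φ₁ sin δ cos θ ) = arcsin(-0.647589) = -40.360°.
Then Δλ = atan2(-0.214934, 0.278762) = -0.656824 rad, from sin θ sin δ cos φ₁ over cos δ − sin φ₁ sin φ₂.
λ₂ = λ₁ + Δλ = -164.066°.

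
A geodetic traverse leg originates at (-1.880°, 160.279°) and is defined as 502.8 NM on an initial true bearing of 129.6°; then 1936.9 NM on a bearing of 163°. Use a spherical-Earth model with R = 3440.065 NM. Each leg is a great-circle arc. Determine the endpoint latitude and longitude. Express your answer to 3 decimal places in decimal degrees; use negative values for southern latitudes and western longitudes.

latitude -37.758°, longitude 178.158°

Apply the spherical direct solution leg by leg, carrying full precision between legs.
Leg 1: from (-1.880°, 160.279°), δ = 502.8/3440.065 = 0.146160 rad, θ = 129.6° → φ = -7.195°, λ = 166.774°.
Leg 2: from (-7.195°, 166.774°), δ = 1936.9/3440.065 = 0.563042 rad, θ = 163° → φ = -37.758°, λ = 178.158°.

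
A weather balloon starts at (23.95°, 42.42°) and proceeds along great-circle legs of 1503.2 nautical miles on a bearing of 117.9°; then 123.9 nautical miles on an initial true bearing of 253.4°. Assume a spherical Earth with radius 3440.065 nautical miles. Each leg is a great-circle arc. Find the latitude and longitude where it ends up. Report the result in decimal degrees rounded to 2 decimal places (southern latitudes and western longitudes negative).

latitude 10.17°, longitude 62.79°

Apply the spherical direct solution leg by leg, carrying full precision between legs.
Leg 1: from (23.95°, 42.42°), δ = 1503.2/3440.065 = 0.436968 rad, θ = 117.9° → φ = 10.77°, λ = 64.80°.
Leg 2: from (10.77°, 64.80°), δ = 123.9/3440.065 = 0.036017 rad, θ = 253.4° → φ = 10.17°, λ = 62.79°.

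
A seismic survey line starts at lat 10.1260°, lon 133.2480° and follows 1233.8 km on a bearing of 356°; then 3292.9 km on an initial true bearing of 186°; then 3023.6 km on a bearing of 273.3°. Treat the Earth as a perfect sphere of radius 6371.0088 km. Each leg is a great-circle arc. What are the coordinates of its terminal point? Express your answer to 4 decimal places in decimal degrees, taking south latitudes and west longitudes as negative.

latitude -5.8528°, longitude 102.1339°

Apply the spherical direct solution leg by leg, carrying full precision between legs.
Leg 1: from (10.1260°, 133.2480°), δ = 1233.8/6371.0088 = 0.193658 rad, θ = 356° → φ = 21.1935°, λ = 132.4230°.
Leg 2: from (21.1935°, 132.4230°), δ = 3292.9/6371.0088 = 0.516857 rad, θ = 186° → φ = -8.2741°, λ = 129.4310°.
Leg 3: from (-8.2741°, 129.4310°), δ = 3023.6/6371.0088 = 0.474587 rad, θ = 273.3° → φ = -5.8528°, λ = 102.1339°.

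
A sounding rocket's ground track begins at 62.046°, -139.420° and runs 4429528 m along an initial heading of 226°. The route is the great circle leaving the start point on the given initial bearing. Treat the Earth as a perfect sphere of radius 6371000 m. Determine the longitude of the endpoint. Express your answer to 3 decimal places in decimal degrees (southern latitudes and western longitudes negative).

The arc subtends δ = 4429528/6371000 = 0.695264 rad at the centre.
With φ₁ = 62.046° = 1.082907 rad and θ = 226° = 3.944444 rad:
sin φ₂ = sin φ₁ cos δ + cos φ₁ sin δ cos θ = (0.883324)(0.767885) + (0.468763)(0.640588)(-0.694658) = 0.469696
φ₂ = asin(0.469696) = 0.488947 rad = 28.015°.
For the longitude increment, Δλ = atan2( sin θ sin δ cos φ₁, cos δ − sin φ₁ sin φ₂ ) = atan2(-0.216006, 0.352990) = -31.464°.
λ₂ = -139.420° + -31.464° = -170.884°.

longitude -170.884°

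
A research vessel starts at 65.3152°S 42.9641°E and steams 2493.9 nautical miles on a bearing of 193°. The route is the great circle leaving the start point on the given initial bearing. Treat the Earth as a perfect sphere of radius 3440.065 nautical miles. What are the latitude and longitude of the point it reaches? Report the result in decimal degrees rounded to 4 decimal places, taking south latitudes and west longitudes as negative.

latitude -71.7974°, longitude -108.5125°

Central angle δ = d/R = 0.724957 rad.
With φ₁ = -65.3152° = -1.139965 rad and θ = 193° = 3.368485 rad:
sin φ₂ = sin φ₁ cos δ + cos φ₁ sin δ cos θ = (-0.908619)(0.748528) + (0.417626)(0.663103)(-0.974370) = -0.949958
φ₂ = asin(-0.949958) = -1.253102 rad = -71.7974°.
Then Δλ = atan2(-0.062296, -0.114622) = -2.643765 rad, from sin θ sin δ cos φ₁ over cos δ − sin φ₁ sin φ₂.
λ₂ = λ₁ + Δλ = -108.5125°.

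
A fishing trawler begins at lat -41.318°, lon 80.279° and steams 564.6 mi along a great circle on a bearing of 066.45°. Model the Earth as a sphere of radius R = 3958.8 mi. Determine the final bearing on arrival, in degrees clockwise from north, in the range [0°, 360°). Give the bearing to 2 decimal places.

δ = 564.6/3958.8 = 0.142619 rad (8.1715°).
Converting: φ₁ = -0.721135 rad, θ = 1.159771 rad.
Destination latitude: φ₂ = arcsin( sin φ₁ cos δ + cos φ₁ sin δ cos θ ) = arcsin(-0.610882) = -37.653°.
For the longitude increment, Δλ = atan2( sin θ sin δ cos φ₁, cos δ − sin φ₁ sin φ₂ ) = atan2(0.097861, 0.586520) = 9.473°.
λ₂ = λ₁ + Δλ = 89.752°.
The forward bearing on arrival equals the back-azimuth from the destination plus 180°.
Back-azimuth from P₂ (-37.65°, 89.75°) to P₁ (-41.32°, 80.28°), with Δλ' = λ₁ − λ₂ = -9.47°: atan2( sin Δλ' cos φ₁ , cos φ₂ sin φ₁ − sin φ₂ cos φ₁ cos Δλ' ) = 240.42°.
Final bearing = (240.42° + 180°) mod 360° = 60.42°.

final bearing 60.42°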